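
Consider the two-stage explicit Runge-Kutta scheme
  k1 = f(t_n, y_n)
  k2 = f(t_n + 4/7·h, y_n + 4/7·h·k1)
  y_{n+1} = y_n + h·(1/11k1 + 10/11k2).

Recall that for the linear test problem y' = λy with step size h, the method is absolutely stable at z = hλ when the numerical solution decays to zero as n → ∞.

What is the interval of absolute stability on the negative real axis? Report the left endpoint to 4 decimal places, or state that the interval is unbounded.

Test eqn y'=λy, z=hλ:
  k1=λy_n ⇒ h·k1=z·y_n;  k2=λ(1+4/7z)y_n ⇒ h·k2=z(1+4/7z)y_n
  y_{n+1}/y_n = 1 + 1/11z + 10/11z(1+4/7z) = 1 + z + 40/77z²
  R(z) = 1 + z + 40/77z².

Solve |R(x)|<1 on ℝ⁻.
x=-0.34: |R|=0.7201
R=1: x+40/77x²=0 ⇒ x=−77/40=-1.9250; min R=1−1/(4·40/77)=0.5188>−1
Confirm numerically:
  x=-1.751: |R|=0.84173 <1
  x=-1.639: |R|=0.75649 <1
  x=-1.418: |R|=0.62653 <1
  x=-0.868: |R|=0.52339 <1
  x=-2.510: |R|=1.76278 >1
  x=-2.441: |R|=1.65431 >1
  x=-2.133: |R|=1.23047 >1
So |R|<1 on (-1.9250, 0).

z∈(-1.9250,0).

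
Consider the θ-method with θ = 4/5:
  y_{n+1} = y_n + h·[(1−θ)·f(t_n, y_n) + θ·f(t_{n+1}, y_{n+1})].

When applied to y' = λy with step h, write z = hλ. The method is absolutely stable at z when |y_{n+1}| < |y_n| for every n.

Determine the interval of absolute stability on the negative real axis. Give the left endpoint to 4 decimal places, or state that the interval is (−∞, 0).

On y'=λy, z=hλ:
  y_{n+1} = y_n + z·[1/5·y_n + 4/5·y_{n+1}] ⇒ (1 − 4/5z)y_{n+1} = (1 + 1/5z)y_n
  R(z) = (1 + 1/5z)/(1 − 4/5z).

Solve |R(x)|<1 on ℝ⁻.
x=-1.24: |R|=0.3775
x=-2: |R|=0.2308
x=-10: |R|=0.1111
x=-100: |R|=0.2346
θ=4/5≥1/2 ⇒ |1+1/5x|<|1−4/5x| ∀x<0 ⇒ unbounded interval.

interval (−∞, 0).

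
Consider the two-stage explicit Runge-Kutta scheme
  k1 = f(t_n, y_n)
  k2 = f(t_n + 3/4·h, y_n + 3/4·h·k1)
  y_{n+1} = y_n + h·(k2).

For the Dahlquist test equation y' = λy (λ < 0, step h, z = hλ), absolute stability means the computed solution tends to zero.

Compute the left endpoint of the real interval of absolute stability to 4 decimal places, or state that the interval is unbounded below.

With y'=λy (z=hλ):
  k1=λy_n ⇒ h·k1=z·y_n;  k2=λ(1+3/4z)y_n ⇒ h·k2=z(1+3/4z)y_n
  y_{n+1}/y_n = 1 + z(1+3/4z) = 1 + z + 3/4z²
  R(z) = 1 + z + 3/4z².

Need |R(x)|<1, x<0.
x=-0.5: |R|=0.6875
R=1: x+3/4x²=0 ⇒ x=−4/3=-1.3333; min R=1−1/(4·3/4)=0.6667>−1
Confirm numerically:
  x=-1.072: |R|=0.78989 <1
  x=-0.996: |R|=0.74801 <1
  x=-0.828: |R|=0.68619 <1
  x=-0.656: |R|=0.66675 <1
  x=-1.692: |R|=1.45515 >1
  x=-1.379: |R|=1.04723 >1
Interval (-1.3333, 0).

z* = -1.3333.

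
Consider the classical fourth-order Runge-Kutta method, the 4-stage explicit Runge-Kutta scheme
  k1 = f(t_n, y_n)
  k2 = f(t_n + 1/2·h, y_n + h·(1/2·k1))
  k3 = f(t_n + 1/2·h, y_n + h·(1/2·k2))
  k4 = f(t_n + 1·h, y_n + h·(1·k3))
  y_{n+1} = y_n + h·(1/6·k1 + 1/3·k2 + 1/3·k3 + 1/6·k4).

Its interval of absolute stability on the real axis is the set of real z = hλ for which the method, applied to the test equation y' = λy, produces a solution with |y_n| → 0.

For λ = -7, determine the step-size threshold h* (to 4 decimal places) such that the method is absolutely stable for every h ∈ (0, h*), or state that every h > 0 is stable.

Test eqn y'=λy, z=hλ:
  order 4, 4-stage ⇒ R(z)=1+z+z^2/2+z^3/6+z^4/24
  (e.g. R(-1.67)=0.27229, |R|=0.27229)

Need |R(x)|<1, x<0.
x=-1.67: |R|=0.2723
|R(-2.87)|=1.1354 |R(-2.63)|=0.7900 |R(-0.64)|=0.5281
Bisect:
  x_lo=-3.1695 |R|=1.7516  x_hi=-0.0905 |R|=0.9135
  mid=-1.63001 |R|=0.27079 →hi
  mid=-2.39975 |R|=0.55820 →hi
  mid=-2.78462 |R|=0.99899 →hi
  mid=-2.97706 |R|=1.32977 →lo
  mid=-2.88084 |R|=1.15388 →lo
  mid=-2.83273 |R|=1.07391 →lo
  mid=-2.80868 |R|=1.03583 →lo
  mid=-2.79665 |R|=1.01726 →lo
  ...
  [-2.78538,-2.78519] ⇒ x*=-2.7853
Interval (-2.7853, 0).

(-2.7853,0); λ=-7 ⇒ h* = 0.3979.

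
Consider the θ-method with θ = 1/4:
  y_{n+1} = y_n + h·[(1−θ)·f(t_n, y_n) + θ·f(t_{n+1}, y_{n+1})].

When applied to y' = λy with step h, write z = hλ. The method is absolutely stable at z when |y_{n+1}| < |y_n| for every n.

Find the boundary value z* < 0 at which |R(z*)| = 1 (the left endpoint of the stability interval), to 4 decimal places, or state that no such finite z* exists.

left endpoint -4.0000.

On y'=λy, z=hλ:
  y_{n+1} = y_n + z·[3/4·y_n + 1/4·y_{n+1}] ⇒ (1 − 1/4z)y_{n+1} = (1 + 3/4z)y_n
  ⇒ R(z) = (1 + 3/4z)/(1 − 1/4z).

Boundary: |R(x)|=1, x<0.
x=-1.35: |R|=0.0093
R=−1: 1+3/4x = −1+1/4x ⇒ -1/2x=2 ⇒ x=2/(-1/2)=-4.0000
Confirm numerically:
  x=-3.404: |R|=0.83901 <1
  x=-2.259: |R|=0.44368 <1
  x=-1.644: |R|=0.16513 <1
  x=-4.502: |R|=1.11809 >1
  x=-4.166: |R|=1.04066 >1
Stable set (-4.0000, 0).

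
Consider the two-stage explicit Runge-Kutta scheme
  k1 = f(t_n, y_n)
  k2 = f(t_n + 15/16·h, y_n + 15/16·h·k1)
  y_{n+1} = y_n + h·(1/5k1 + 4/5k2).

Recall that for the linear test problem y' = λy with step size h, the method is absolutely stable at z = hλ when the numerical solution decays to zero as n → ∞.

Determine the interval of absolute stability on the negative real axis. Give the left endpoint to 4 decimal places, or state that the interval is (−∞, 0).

Set f=λy, z=hλ:
  k1=λy_n ⇒ h·k1=z·y_n;  k2=λ(1+15/16z)y_n ⇒ h·k2=z(1+15/16z)y_n
  y_{n+1}/y_n = 1 + 1/5z + 4/5z(1+15/16z) = 1 + z + 3/4z²
  so R(z) = 1 + z + 3/4z².

Boundary: |R(x)|=1, x<0.
x=-1.66: |R|=1.4067
R=1: x+3/4x²=0 ⇒ x=−4/3=-1.3333; min R=1−1/(4·3/4)=0.6667>−1
Confirm numerically:
  x=-1.022: |R|=0.76136 <1
  x=-1.019: |R|=0.75977 <1
  x=-1.008: |R|=0.75405 <1
  x=-0.571: |R|=0.67353 <1
  x=-1.543: |R|=1.24264 >1
  x=-1.493: |R|=1.17879 >1
  x=-1.395: |R|=1.06452 >1
So |R|<1 on (-1.3333, 0).

z∈(-1.3333,0).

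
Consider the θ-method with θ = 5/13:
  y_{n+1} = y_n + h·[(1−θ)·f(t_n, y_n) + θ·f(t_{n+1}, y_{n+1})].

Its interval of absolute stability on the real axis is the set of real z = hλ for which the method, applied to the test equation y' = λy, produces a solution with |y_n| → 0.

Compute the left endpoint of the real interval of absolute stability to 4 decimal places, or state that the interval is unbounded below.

On y'=λy, z=hλ:
  y_{n+1} = y_n + z·[8/13·y_n + 5/13·y_{n+1}] ⇒ (1 − 5/13z)y_{n+1} = (1 + 8/13z)y_n
  ⇒ R(z) = (1 + 8/13z)/(1 − 5/13z).

Need |R(x)|<1, x<0.
x=-1.63: |R|=0.0019
R=−1: 1+8/13x = −1+5/13x ⇒ -3/13x=2 ⇒ x=2/(-3/13)=-8.6667
Confirm numerically:
  x=-6.627: |R|=0.86737 <1
  x=-6.060: |R|=0.81940 <1
  x=-4.667: |R|=0.66977 <1
  x=-9.130: |R|=1.02370 >1
  x=-8.816: |R|=1.00785 >1
Interval (-8.6667, 0).

left endpoint -8.6667.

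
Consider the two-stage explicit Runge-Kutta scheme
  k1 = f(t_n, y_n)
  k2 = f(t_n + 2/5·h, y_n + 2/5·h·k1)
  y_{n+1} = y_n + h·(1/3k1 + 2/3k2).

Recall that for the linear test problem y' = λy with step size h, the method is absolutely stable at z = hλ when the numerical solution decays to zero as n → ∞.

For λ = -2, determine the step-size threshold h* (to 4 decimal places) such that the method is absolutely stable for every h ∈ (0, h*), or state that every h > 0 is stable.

Set f=λy, z=hλ:
  k1=λy_n ⇒ h·k1=z·y_n;  k2=λ(1+2/5z)y_n ⇒ h·k2=z(1+2/5z)y_n
  y_{n+1}/y_n = 1 + 1/3z + 2/3z(1+2/5z) = 1 + z + 4/15z²
  Hence R(z) = 1 + z + 4/15z².

Solve |R(x)|<1 on ℝ⁻.
x=-0.47: |R|=0.5889
R=1: x+4/15x²=0 ⇒ x=−15/4=-3.7500; min R=1−1/(4·4/15)=0.0625>−1
Confirm numerically:
  x=-2.852: |R|=0.31704 <1
  x=-2.756: |R|=0.26948 <1
  x=-2.115: |R|=0.07786 <1
  x=-1.922: |R|=0.06309 <1
  x=-4.102: |R|=1.38504 >1
  x=-4.063: |R|=1.33913 >1
Stable set (-3.7500, 0).

(-3.7500,0); λ=-2 ⇒ h* = (15/4)/2 = 1.8750.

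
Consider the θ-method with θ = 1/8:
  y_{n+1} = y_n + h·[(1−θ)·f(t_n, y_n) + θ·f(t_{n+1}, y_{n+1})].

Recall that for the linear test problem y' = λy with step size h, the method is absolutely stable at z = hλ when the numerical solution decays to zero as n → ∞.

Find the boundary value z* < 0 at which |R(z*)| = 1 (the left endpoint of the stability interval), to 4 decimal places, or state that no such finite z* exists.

Test eqn y'=λy, z=hλ:
  y_{n+1} = y_n + z·[7/8·y_n + 1/8·y_{n+1}] ⇒ (1 − 1/8z)y_{n+1} = (1 + 7/8z)y_n
  Hence R(z) = (1 + 7/8z)/(1 − 1/8z).

Boundary: |R(x)|=1, x<0.
x=-1.13: |R|=0.0099
R=−1: 1+7/8x = −1+1/8x ⇒ -3/4x=2 ⇒ x=2/(-3/4)=-2.6667
Confirm numerically:
  x=-2.644: |R|=0.98722 <1
  x=-2.614: |R|=0.97023 <1
  x=-2.500: |R|=0.90476 <1
  x=-2.468: |R|=0.88613 <1
  x=-3.125: |R|=1.24719 >1
  x=-2.894: |R|=1.12521 >1
Stable set (-2.6667, 0).

left endpoint -2.6667.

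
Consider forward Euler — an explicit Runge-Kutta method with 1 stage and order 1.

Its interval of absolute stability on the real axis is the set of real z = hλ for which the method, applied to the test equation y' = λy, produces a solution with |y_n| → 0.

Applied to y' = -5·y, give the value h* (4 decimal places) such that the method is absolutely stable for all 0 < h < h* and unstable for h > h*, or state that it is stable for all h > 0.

(-2.0000,0); λ=-5 ⇒ h* = 0.4000.

Test eqn y'=λy, z=hλ:
  order 1, 1-stage ⇒ R(z)=1+z
  (e.g. R(-0.39)=0.61000, |R|=0.61000)

Need |R(x)|<1, x<0.
x=-0.39: |R|=0.6100
|R(-1.74)|=0.7400 |R(-1.64)|=0.6400 |R(-1.38)|=0.3800
Bisect:
  x_lo=-2.6624 |R|=1.6624  x_hi=-0.2011 |R|=0.7989
  mid=-1.43175 |R|=0.43175 →hi
  mid=-2.04706 |R|=1.04706 →lo
  mid=-1.73940 |R|=0.73940 →hi
  mid=-1.89323 |R|=0.89323 →hi
  mid=-1.97014 |R|=0.97014 →hi
  mid=-2.00860 |R|=1.00860 →lo
  mid=-1.98937 |R|=0.98937 →hi
  mid=-1.99899 |R|=0.99899 →hi
  mid=-2.00379 |R|=1.00379 →lo
  ...
  [-2.00004,-1.99989] ⇒ x*=-2.0000
So |R|<1 on (-2.0000, 0).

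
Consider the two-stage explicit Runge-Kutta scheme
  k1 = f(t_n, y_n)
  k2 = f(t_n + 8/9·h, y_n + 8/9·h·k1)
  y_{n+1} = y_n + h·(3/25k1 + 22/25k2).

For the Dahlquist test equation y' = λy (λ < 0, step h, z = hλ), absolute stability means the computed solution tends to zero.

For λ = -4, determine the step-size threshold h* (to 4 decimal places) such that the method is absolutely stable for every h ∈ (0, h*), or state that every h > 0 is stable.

With y'=λy (z=hλ):
  k1=λy_n ⇒ h·k1=z·y_n;  k2=λ(1+8/9z)y_n ⇒ h·k2=z(1+8/9z)y_n
  y_{n+1}/y_n = 1 + 3/25z + 22/25z(1+8/9z) = 1 + z + 176/225z²
  ⇒ R(z) = 1 + z + 176/225z².

Solve |R(x)|<1 on ℝ⁻.
x=-0.54: |R|=0.6881
R=1: x+176/225x²=0 ⇒ x=−225/176=-1.2784; min R=1−1/(4·176/225)=0.6804>−1
Confirm numerically:
  x=-0.994: |R|=0.77886 <1
  x=-0.908: |R|=0.73691 <1
  x=-0.811: |R|=0.70348 <1
  x=-0.758: |R|=0.69144 <1
  x=-1.743: |R|=1.63343 >1
  x=-1.547: |R|=1.32502 >1
  x=-1.336: |R|=1.06019 >1
So |R|<1 on (-1.2784, 0).

(-1.2784,0); λ=-4 ⇒ h* = (225/176)/4 = 0.3196.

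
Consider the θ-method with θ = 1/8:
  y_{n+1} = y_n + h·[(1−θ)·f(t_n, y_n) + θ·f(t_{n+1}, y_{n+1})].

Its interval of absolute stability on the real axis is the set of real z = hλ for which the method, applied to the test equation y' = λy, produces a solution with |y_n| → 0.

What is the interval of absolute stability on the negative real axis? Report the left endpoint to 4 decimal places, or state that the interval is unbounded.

(-2.6667, 0).

Test eqn y'=λy, z=hλ:
  y_{n+1} = y_n + z·[7/8·y_n + 1/8·y_{n+1}] ⇒ (1 − 1/8z)y_{n+1} = (1 + 7/8z)y_n
  Hence R(z) = (1 + 7/8z)/(1 − 1/8z).

Boundary: |R(x)|=1, x<0.
x=-1.45: |R|=0.2275
R=−1: 1+7/8x = −1+1/8x ⇒ -3/4x=2 ⇒ x=2/(-3/4)=-2.6667
Confirm numerically:
  x=-1.934: |R|=0.55748 <1
  x=-1.776: |R|=0.45336 <1
  x=-1.531: |R|=0.28507 <1
  x=-3.224: |R|=1.29793 >1
  x=-2.992: |R|=1.17758 >1
Stable set (-2.6667, 0).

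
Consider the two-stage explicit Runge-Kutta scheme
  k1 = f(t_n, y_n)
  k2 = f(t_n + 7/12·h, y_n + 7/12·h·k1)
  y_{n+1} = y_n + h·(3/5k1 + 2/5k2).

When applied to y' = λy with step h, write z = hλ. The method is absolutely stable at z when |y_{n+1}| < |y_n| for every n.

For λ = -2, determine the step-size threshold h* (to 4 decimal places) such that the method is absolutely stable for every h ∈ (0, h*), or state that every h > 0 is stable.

(-4.2857,0); λ=-2 ⇒ h* = (30/7)/2 = 2.1429.

With y'=λy (z=hλ):
  k1=λy_n ⇒ h·k1=z·y_n;  k2=λ(1+7/12z)y_n ⇒ h·k2=z(1+7/12z)y_n
  y_{n+1}/y_n = 1 + 3/5z + 2/5z(1+7/12z) = 1 + z + 7/30z²
  Hence R(z) = 1 + z + 7/30z².

Boundary: |R(x)|=1, x<0.
x=-1.73: |R|=0.0317
R=1: x+7/30x²=0 ⇒ x=−30/7=-4.2857; min R=1−1/(4·7/30)=-0.0714>−1
Confirm numerically:
  x=-3.837: |R|=0.59827 <1
  x=-3.070: |R|=0.12914 <1
  x=-2.765: |R|=0.01889 <1
  x=-2.053: |R|=0.06954 <1
  x=-4.655: |R|=1.40111 >1
  x=-4.459: |R|=1.18029 >1
Stable set (-4.2857, 0).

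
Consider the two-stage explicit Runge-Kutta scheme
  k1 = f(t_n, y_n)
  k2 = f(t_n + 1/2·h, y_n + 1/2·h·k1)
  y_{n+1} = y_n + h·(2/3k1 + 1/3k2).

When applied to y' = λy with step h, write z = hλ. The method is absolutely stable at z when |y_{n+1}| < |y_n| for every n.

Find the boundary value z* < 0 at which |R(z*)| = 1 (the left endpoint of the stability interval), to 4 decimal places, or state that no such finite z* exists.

left endpoint -6.0000.

Set f=λy, z=hλ:
  k1=λy_n ⇒ h·k1=z·y_n;  k2=λ(1+1/2z)y_n ⇒ h·k2=z(1+1/2z)y_n
  y_{n+1}/y_n = 1 + 2/3z + 1/3z(1+1/2z) = 1 + z + 1/6z²
  R(z) = 1 + z + 1/6z².

Need |R(x)|<1, x<0.
x=-1.24: |R|=0.0163
R=1: x+1/6x²=0 ⇒ x=−6=-6.0000; min R=1−1/(4·1/6)=-0.5000>−1
Confirm numerically:
  x=-5.122: |R|=0.25048 <1
  x=-4.627: |R|=0.05881 <1
  x=-3.641: |R|=0.43152 <1
  x=-6.289: |R|=1.30292 >1
  x=-6.273: |R|=1.28542 >1
Stable set (-6.0000, 0).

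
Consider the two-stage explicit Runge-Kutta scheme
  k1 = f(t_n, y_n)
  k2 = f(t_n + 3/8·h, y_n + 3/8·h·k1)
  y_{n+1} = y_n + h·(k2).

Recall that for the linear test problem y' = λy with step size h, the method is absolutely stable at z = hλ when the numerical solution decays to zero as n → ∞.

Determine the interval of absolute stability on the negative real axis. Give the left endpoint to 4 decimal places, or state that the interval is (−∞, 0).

Test eqn y'=λy, z=hλ:
  k1=λy_n ⇒ h·k1=z·y_n;  k2=λ(1+3/8z)y_n ⇒ h·k2=z(1+3/8z)y_n
  y_{n+1}/y_n = 1 + z(1+3/8z) = 1 + z + 3/8z²
  Hence R(z) = 1 + z + 3/8z².

Need |R(x)|<1, x<0.
x=-1.71: |R|=0.3865
R=1: x+3/8x²=0 ⇒ x=−8/3=-2.6667; min R=1−1/(4·3/8)=0.3333>−1
Confirm numerically:
  x=-2.529: |R|=0.86944 <1
  x=-2.333: |R|=0.70808 <1
  x=-1.726: |R|=0.39115 <1
  x=-2.771: |R|=1.10842 >1
  x=-2.738: |R|=1.07324 >1
So |R|<1 on (-2.6667, 0).

(-2.6667, 0).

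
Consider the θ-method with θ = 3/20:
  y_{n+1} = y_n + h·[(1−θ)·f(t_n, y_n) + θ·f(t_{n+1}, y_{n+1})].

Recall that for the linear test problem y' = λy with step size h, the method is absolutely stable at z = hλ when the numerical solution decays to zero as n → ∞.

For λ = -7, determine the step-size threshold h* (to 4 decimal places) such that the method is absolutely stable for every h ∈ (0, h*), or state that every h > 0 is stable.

Test eqn y'=λy, z=hλ:
  y_{n+1} = y_n + z·[17/20·y_n + 3/20·y_{n+1}] ⇒ (1 − 3/20z)y_{n+1} = (1 + 17/20z)y_n
  Hence R(z) = (1 + 17/20z)/(1 − 3/20z).

Solve |R(x)|<1 on ℝ⁻.
x=-0.6: |R|=0.4495
R=−1: 1+17/20x = −1+3/20x ⇒ -7/10x=2 ⇒ x=2/(-7/10)=-2.8571
Confirm numerically:
  x=-1.897: |R|=0.47678 <1
  x=-1.670: |R|=0.33547 <1
  x=-1.522: |R|=0.23911 <1
  x=-1.432: |R|=0.17879 <1
  x=-3.382: |R|=1.24375 >1
  x=-3.019: |R|=1.07798 >1
  x=-2.946: |R|=1.04314 >1
Stable set (-2.8571, 0).

(-2.8571,0); λ=-7 ⇒ h* = (20/7)/7 = 0.4082.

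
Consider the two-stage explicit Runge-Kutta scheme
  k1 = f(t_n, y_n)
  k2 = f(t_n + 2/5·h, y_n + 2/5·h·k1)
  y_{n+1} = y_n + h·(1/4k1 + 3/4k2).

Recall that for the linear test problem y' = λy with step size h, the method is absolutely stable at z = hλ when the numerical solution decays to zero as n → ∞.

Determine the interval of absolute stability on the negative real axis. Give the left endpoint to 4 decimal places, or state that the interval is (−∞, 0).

z∈(-3.3333,0).

On y'=λy, z=hλ:
  k1=λy_n ⇒ h·k1=z·y_n;  k2=λ(1+2/5z)y_n ⇒ h·k2=z(1+2/5z)y_n
  y_{n+1}/y_n = 1 + 1/4z + 3/4z(1+2/5z) = 1 + z + 3/10z²
  so R(z) = 1 + z + 3/10z².

Find x<0 with |R(x)|<1.
x=-1.15: |R|=0.2468
R=1: x+3/10x²=0 ⇒ x=−10/3=-3.3333; min R=1−1/(4·3/10)=0.1667>−1
Confirm numerically:
  x=-3.114: |R|=0.79510 <1
  x=-3.012: |R|=0.70964 <1
  x=-2.542: |R|=0.39653 <1
  x=-2.116: |R|=0.22724 <1
  x=-3.849: |R|=1.59544 >1
  x=-3.623: |R|=1.31484 >1
So |R|<1 on (-3.3333, 0).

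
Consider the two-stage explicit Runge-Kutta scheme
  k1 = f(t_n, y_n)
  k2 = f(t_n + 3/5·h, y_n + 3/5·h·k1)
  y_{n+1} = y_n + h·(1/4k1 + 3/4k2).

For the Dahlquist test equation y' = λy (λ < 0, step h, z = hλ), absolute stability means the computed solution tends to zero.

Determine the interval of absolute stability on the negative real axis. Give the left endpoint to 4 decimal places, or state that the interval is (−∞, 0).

(-2.2222, 0).

Set f=λy, z=hλ:
  k1=λy_n ⇒ h·k1=z·y_n;  k2=λ(1+3/5z)y_n ⇒ h·k2=z(1+3/5z)y_n
  y_{n+1}/y_n = 1 + 1/4z + 3/4z(1+3/5z) = 1 + z + 9/20z²
  R(z) = 1 + z + 9/20z².

Boundary: |R(x)|=1, x<0.
x=-0.86: |R|=0.4728
R=1: x+9/20x²=0 ⇒ x=−20/9=-2.2222; min R=1−1/(4·9/20)=0.4444>−1
Confirm numerically:
  x=-1.986: |R|=0.78889 <1
  x=-1.709: |R|=0.60531 <1
  x=-1.429: |R|=0.48992 <1
  x=-0.941: |R|=0.45747 <1
  x=-2.703: |R|=1.58479 >1
  x=-2.696: |R|=1.57479 >1
  x=-2.314: |R|=1.09557 >1
Interval (-2.2222, 0).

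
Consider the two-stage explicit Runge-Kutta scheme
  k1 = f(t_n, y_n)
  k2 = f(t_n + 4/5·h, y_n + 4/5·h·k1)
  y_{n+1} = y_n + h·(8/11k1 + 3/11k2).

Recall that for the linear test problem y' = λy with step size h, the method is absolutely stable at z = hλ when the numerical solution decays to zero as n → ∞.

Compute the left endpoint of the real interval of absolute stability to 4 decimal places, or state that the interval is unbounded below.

Set f=λy, z=hλ:
  k1=λy_n ⇒ h·k1=z·y_n;  k2=λ(1+4/5z)y_n ⇒ h·k2=z(1+4/5z)y_n
  y_{n+1}/y_n = 1 + 8/11z + 3/11z(1+4/5z) = 1 + z + 12/55z²
  ⇒ R(z) = 1 + z + 12/55z².

Need |R(x)|<1, x<0.
x=-0.89: |R|=0.2828
R=1: x+12/55x²=0 ⇒ x=−55/12=-4.5833; min R=1−1/(4·12/55)=-0.1458>−1
Confirm numerically:
  x=-4.368: |R|=0.79478 <1
  x=-3.929: |R|=0.43908 <1
  x=-3.844: |R|=0.37993 <1
  x=-2.567: |R|=0.12929 <1
  x=-5.181: |R|=1.67560 >1
  x=-5.134: |R|=1.61683 >1
  x=-4.710: |R|=1.13017 >1
Stable set (-4.5833, 0).

z* = -4.5833.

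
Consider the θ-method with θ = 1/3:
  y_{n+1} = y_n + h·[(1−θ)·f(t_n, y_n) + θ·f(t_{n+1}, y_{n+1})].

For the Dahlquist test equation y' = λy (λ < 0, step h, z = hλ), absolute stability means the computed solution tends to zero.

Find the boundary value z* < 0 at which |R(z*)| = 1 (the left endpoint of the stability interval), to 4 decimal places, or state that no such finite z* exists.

z* = -6.0000.

With y'=λy (z=hλ):
  y_{n+1} = y_n + z·[2/3·y_n + 1/3·y_{n+1}] ⇒ (1 − 1/3z)y_{n+1} = (1 + 2/3z)y_n
  R(z) = (1 + 2/3z)/(1 − 1/3z).

Solve |R(x)|<1 on ℝ⁻.
x=-1.66: |R|=0.0687
R=−1: 1+2/3x = −1+1/3x ⇒ -1/3x=2 ⇒ x=2/(-1/3)=-6.0000
Confirm numerically:
  x=-5.975: |R|=0.99721 <1
  x=-4.734: |R|=0.83631 <1
  x=-3.924: |R|=0.70017 <1
  x=-2.464: |R|=0.35286 <1
  x=-6.589: |R|=1.06142 >1
  x=-6.517: |R|=1.05432 >1
Stable set (-6.0000, 0).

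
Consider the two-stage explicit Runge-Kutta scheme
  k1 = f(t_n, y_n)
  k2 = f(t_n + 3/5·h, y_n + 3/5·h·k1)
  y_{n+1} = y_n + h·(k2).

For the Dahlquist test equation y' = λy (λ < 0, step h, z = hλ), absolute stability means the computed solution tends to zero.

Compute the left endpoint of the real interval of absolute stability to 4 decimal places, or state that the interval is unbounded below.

Set f=λy, z=hλ:
  k1=λy_n ⇒ h·k1=z·y_n;  k2=λ(1+3/5z)y_n ⇒ h·k2=z(1+3/5z)y_n
  y_{n+1}/y_n = 1 + z(1+3/5z) = 1 + z + 3/5z²
  so R(z) = 1 + z + 3/5z².

Need |R(x)|<1, x<0.
x=-1.54: |R|=0.8830
R=1: x+3/5x²=0 ⇒ x=−5/3=-1.6667; min R=1−1/(4·3/5)=0.5833>−1
Confirm numerically:
  x=-1.366: |R|=0.75357 <1
  x=-1.147: |R|=0.64237 <1
  x=-0.959: |R|=0.59281 <1
  x=-0.871: |R|=0.58418 <1
  x=-2.143: |R|=1.61247 >1
  x=-2.117: |R|=1.57201 >1
  x=-1.819: |R|=1.16626 >1
Interval (-1.6667, 0).

left endpoint -1.6667.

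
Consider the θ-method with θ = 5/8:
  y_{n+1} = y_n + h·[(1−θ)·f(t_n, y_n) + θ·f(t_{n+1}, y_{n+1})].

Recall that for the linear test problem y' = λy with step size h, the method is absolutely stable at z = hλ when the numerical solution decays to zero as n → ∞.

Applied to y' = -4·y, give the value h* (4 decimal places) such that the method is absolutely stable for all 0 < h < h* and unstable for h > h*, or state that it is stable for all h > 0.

On y'=λy, z=hλ:
  y_{n+1} = y_n + z·[3/8·y_n + 5/8·y_{n+1}] ⇒ (1 − 5/8z)y_{n+1} = (1 + 3/8z)y_n
  so R(z) = (1 + 3/8z)/(1 − 5/8z).

Boundary: |R(x)|=1, x<0.
x=-0.79: |R|=0.4711
x=-2: |R|=0.1111
x=-10: |R|=0.3793
x=-100: |R|=0.5748
θ=5/8≥1/2 ⇒ |1+3/8x|<|1−5/8x| ∀x<0 ⇒ stable on all of ℝ⁻.

unbounded; (−∞, 0). Any h>0 works for λ=-4.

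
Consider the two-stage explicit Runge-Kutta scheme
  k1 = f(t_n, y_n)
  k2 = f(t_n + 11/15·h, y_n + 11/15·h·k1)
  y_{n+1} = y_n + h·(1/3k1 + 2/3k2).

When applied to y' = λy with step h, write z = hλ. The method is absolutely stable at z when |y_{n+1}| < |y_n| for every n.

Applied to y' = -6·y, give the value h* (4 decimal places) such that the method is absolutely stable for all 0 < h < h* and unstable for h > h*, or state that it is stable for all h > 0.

(-2.0455,0); λ=-6 ⇒ h* = (45/22)/6 = 0.3409.

Test eqn y'=λy, z=hλ:
  k1=λy_n ⇒ h·k1=z·y_n;  k2=λ(1+11/15z)y_n ⇒ h·k2=z(1+11/15z)y_n
  y_{n+1}/y_n = 1 + 1/3z + 2/3z(1+11/15z) = 1 + z + 22/45z²
  ⇒ R(z) = 1 + z + 22/45z².

Solve |R(x)|<1 on ℝ⁻.
x=-0.45: |R|=0.6490
R=1: x+22/45x²=0 ⇒ x=−45/22=-2.0455; min R=1−1/(4·22/45)=0.4886>−1
Confirm numerically:
  x=-1.539: |R|=0.61894 <1
  x=-1.196: |R|=0.50331 <1
  x=-1.076: |R|=0.49002 <1
  x=-0.913: |R|=0.49452 <1
  x=-2.568: |R|=1.65604 >1
  x=-2.375: |R|=1.38264 >1
  x=-2.251: |R|=1.22620 >1
Interval (-2.0455, 0).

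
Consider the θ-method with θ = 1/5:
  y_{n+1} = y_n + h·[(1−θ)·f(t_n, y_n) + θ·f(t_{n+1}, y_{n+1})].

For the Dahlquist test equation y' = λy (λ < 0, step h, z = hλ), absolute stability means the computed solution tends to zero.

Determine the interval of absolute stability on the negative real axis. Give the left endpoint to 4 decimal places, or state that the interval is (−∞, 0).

(-3.3333, 0).

With y'=λy (z=hλ):
  y_{n+1} = y_n + z·[4/5·y_n + 1/5·y_{n+1}] ⇒ (1 − 1/5z)y_{n+1} = (1 + 4/5z)y_n
  R(z) = (1 + 4/5z)/(1 − 1/5z).

Boundary: |R(x)|=1, x<0.
x=-0.7: |R|=0.3860
R=−1: 1+4/5x = −1+1/5x ⇒ -3/5x=2 ⇒ x=2/(-3/5)=-3.3333
Confirm numerically:
  x=-3.068: |R|=0.90134 <1
  x=-2.973: |R|=0.86442 <1
  x=-2.188: |R|=0.52198 <1
  x=-3.820: |R|=1.16553 >1
  x=-3.375: |R|=1.01493 >1
Interval (-3.3333, 0).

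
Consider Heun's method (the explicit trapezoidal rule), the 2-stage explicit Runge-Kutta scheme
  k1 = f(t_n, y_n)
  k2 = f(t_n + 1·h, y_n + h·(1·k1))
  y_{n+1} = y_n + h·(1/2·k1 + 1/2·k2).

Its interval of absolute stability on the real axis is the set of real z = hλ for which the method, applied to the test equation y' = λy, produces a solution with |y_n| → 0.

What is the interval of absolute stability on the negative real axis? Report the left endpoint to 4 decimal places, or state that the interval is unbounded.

(-2.0000, 0).

On y'=λy, z=hλ:
  order 2, 2-stage ⇒ R(z)=1+z+z^2/2
  (e.g. R(-0.53)=0.61045, |R|=0.61045)

Boundary: |R(x)|=1, x<0.
x=-0.53: |R|=0.6104
|R(-1.71)|=0.7520 |R(-1.07)|=0.5025 |R(-0.84)|=0.5128
Bisect:
  x_lo=-2.6133 |R|=1.8013  x_hi=-0.3639 |R|=0.7023
  mid=-1.48858 |R|=0.61935 →hi
  mid=-2.05093 |R|=1.05223 →lo
  mid=-1.76975 |R|=0.79626 →hi
  mid=-1.91034 |R|=0.91436 →hi
  mid=-1.98064 |R|=0.98082 →hi
  mid=-2.01578 |R|=1.01591 →lo
  mid=-1.99821 |R|=0.99821 →hi
  mid=-2.00700 |R|=1.00702 →lo
  mid=-2.00260 |R|=1.00261 →lo
  mid=-2.00041 |R|=1.00041 →lo
  ...
  [-2.00013,-1.99999] ⇒ x*=-2.0000
Interval (-2.0000, 0).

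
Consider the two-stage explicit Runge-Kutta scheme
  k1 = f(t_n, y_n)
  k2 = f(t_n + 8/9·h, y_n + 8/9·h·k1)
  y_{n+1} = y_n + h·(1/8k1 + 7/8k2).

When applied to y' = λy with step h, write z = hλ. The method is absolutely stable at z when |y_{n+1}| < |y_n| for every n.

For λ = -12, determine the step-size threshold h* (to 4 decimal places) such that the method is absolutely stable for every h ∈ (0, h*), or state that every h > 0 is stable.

(-1.2857,0); λ=-12 ⇒ h* = (9/7)/12 = 0.1071.

With y'=λy (z=hλ):
  k1=λy_n ⇒ h·k1=z·y_n;  k2=λ(1+8/9z)y_n ⇒ h·k2=z(1+8/9z)y_n
  y_{n+1}/y_n = 1 + 1/8z + 7/8z(1+8/9z) = 1 + z + 7/9z²
  Hence R(z) = 1 + z + 7/9z².

Boundary: |R(x)|=1, x<0.
x=-1.49: |R|=1.2367
R=1: x+7/9x²=0 ⇒ x=−9/7=-1.2857; min R=1−1/(4·7/9)=0.6786>−1
Confirm numerically:
  x=-1.062: |R|=0.81521 <1
  x=-1.048: |R|=0.80624 <1
  x=-0.773: |R|=0.69174 <1
  x=-1.877: |R|=1.86321 >1
  x=-1.588: |R|=1.37336 >1
  x=-1.336: |R|=1.05225 >1
Stable set (-1.2857, 0).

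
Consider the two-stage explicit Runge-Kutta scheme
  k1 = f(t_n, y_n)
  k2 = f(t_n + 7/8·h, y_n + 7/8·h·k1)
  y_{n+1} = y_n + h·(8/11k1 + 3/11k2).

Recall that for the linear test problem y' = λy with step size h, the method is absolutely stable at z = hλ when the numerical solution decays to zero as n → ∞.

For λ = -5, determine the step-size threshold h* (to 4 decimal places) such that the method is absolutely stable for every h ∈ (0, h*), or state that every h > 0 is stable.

On y'=λy, z=hλ:
  k1=λy_n ⇒ h·k1=z·y_n;  k2=λ(1+7/8z)y_n ⇒ h·k2=z(1+7/8z)y_n
  y_{n+1}/y_n = 1 + 8/11z + 3/11z(1+7/8z) = 1 + z + 21/88z²
  Hence R(z) = 1 + z + 21/88z².

Need |R(x)|<1, x<0.
x=-1.23: |R|=0.1310
R=1: x+21/88x²=0 ⇒ x=−88/21=-4.1905; min R=1−1/(4·21/88)=-0.0476>−1
Confirm numerically:
  x=-4.153: |R|=0.96286 <1
  x=-3.322: |R|=0.31152 <1
  x=-3.256: |R|=0.27391 <1
  x=-2.971: |R|=0.13541 <1
  x=-4.717: |R|=1.59268 >1
  x=-4.462: |R|=1.28912 >1
Interval (-4.1905, 0).

(-4.1905,0); λ=-5 ⇒ h* = (88/21)/5 = 0.8381.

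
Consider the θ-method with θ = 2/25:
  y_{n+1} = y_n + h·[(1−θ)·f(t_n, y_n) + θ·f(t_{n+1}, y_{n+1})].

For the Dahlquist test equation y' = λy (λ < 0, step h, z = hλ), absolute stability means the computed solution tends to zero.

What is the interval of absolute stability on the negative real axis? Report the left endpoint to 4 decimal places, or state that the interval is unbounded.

Set f=λy, z=hλ:
  y_{n+1} = y_n + z·[23/25·y_n + 2/25·y_{n+1}] ⇒ (1 − 2/25z)y_{n+1} = (1 + 23/25z)y_n
  so R(z) = (1 + 23/25z)/(1 − 2/25z).

Solve |R(x)|<1 on ℝ⁻.
x=-1.72: |R|=0.5120
R=−1: 1+23/25x = −1+2/25x ⇒ -21/25x=2 ⇒ x=2/(-21/25)=-2.3810
Confirm numerically:
  x=-2.342: |R|=0.97244 <1
  x=-1.643: |R|=0.45213 <1
  x=-1.223: |R|=0.11401 <1
  x=-1.068: |R|=0.01607 <1
  x=-2.870: |R|=1.33409 >1
  x=-2.476: |R|=1.06664 >1
Stable set (-2.3810, 0).

z∈(-2.3810,0).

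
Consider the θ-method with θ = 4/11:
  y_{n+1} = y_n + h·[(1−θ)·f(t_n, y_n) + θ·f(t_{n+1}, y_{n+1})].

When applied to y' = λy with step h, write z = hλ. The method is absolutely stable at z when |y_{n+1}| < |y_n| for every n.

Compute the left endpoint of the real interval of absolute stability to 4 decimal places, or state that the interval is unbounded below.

left endpoint -7.3333.

Test eqn y'=λy, z=hλ:
  y_{n+1} = y_n + z·[7/11·y_n + 4/11·y_{n+1}] ⇒ (1 − 4/11z)y_{n+1} = (1 + 7/11z)y_n
  R(z) = (1 + 7/11z)/(1 − 4/11z).

Boundary: |R(x)|=1, x<0.
x=-0.48: |R|=0.5913
R=−1: 1+7/11x = −1+4/11x ⇒ -3/11x=2 ⇒ x=2/(-3/11)=-7.3333
Confirm numerically:
  x=-6.792: |R|=0.95745 <1
  x=-4.746: |R|=0.74113 <1
  x=-3.309: |R|=0.50186 <1
  x=-7.818: |R|=1.03440 >1
  x=-7.805: |R|=1.03351 >1
  x=-7.467: |R|=1.00981 >1
Interval (-7.3333, 0).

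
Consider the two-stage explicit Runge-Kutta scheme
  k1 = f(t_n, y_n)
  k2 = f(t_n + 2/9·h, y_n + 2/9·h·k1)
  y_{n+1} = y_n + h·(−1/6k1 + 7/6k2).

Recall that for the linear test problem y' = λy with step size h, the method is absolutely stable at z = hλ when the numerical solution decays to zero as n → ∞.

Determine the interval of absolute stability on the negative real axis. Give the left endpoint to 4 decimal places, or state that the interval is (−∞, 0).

With y'=λy (z=hλ):
  k1=λy_n ⇒ h·k1=z·y_n;  k2=λ(1+2/9z)y_n ⇒ h·k2=z(1+2/9z)y_n
  y_{n+1}/y_n = 1 − 1/6z + 7/6z(1+2/9z) = 1 + z + 7/27z²
  Hence R(z) = 1 + z + 7/27z².

Need |R(x)|<1, x<0.
x=-1.8: |R|=0.0400
R=1: x+7/27x²=0 ⇒ x=−27/7=-3.8571; min R=1−1/(4·7/27)=0.0357>−1
Confirm numerically:
  x=-3.781: |R|=0.92536 <1
  x=-3.210: |R|=0.46143 <1
  x=-2.463: |R|=0.10976 <1
  x=-1.574: |R|=0.06831 <1
  x=-4.308: |R|=1.50356 >1
  x=-3.980: |R|=1.12677 >1
So |R|<1 on (-3.8571, 0).

z∈(-3.8571,0).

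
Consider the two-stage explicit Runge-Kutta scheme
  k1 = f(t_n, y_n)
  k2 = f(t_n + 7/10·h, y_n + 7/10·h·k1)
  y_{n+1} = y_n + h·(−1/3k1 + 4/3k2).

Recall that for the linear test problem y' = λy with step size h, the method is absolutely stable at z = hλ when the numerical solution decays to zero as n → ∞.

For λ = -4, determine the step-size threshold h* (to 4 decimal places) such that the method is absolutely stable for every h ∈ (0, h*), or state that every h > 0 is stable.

(-1.0714,0); λ=-4 ⇒ h* = (15/14)/4 = 0.2679.

With y'=λy (z=hλ):
  k1=λy_n ⇒ h·k1=z·y_n;  k2=λ(1+7/10z)y_n ⇒ h·k2=z(1+7/10z)y_n
  y_{n+1}/y_n = 1 − 1/3z + 4/3z(1+7/10z) = 1 + z + 14/15z²
  ⇒ R(z) = 1 + z + 14/15z².

Boundary: |R(x)|=1, x<0.
x=-0.63: |R|=0.7404
R=1: x+14/15x²=0 ⇒ x=−15/14=-1.0714; min R=1−1/(4·14/15)=0.7321>−1
Confirm numerically:
  x=-0.978: |R|=0.91472 <1
  x=-0.940: |R|=0.88469 <1
  x=-0.789: |R|=0.79202 <1
  x=-0.591: |R|=0.73500 <1
  x=-1.631: |R|=1.85182 >1
  x=-1.594: |R|=1.77745 >1
Stable set (-1.0714, 0).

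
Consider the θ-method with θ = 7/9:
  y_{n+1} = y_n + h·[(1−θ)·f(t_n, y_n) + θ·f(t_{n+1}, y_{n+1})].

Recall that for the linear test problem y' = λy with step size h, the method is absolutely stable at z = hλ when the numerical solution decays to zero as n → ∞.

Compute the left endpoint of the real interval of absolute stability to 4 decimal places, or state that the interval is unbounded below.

Set f=λy, z=hλ:
  y_{n+1} = y_n + z·[2/9·y_n + 7/9·y_{n+1}] ⇒ (1 − 7/9z)y_{n+1} = (1 + 2/9z)y_n
  R(z) = (1 + 2/9z)/(1 − 7/9z).

Solve |R(x)|<1 on ℝ⁻.
x=-1.69: |R|=0.2698
x=-2: |R|=0.2174
x=-10: |R|=0.1392
x=-100: |R|=0.2694
θ=7/9≥1/2 ⇒ |1+2/9x|<|1−7/9x| ∀x<0 ⇒ interval (−∞,0).

(−∞, 0) — no finite endpoint.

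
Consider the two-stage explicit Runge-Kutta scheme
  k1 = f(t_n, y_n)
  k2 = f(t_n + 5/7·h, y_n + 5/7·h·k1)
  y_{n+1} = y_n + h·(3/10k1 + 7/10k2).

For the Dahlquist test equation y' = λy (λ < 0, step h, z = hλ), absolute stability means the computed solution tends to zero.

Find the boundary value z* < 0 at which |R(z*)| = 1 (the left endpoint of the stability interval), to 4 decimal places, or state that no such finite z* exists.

z* = -2.0000.

Test eqn y'=λy, z=hλ:
  k1=λy_n ⇒ h·k1=z·y_n;  k2=λ(1+5/7z)y_n ⇒ h·k2=z(1+5/7z)y_n
  y_{n+1}/y_n = 1 + 3/10z + 7/10z(1+5/7z) = 1 + z + 1/2z²
  Hence R(z) = 1 + z + 1/2z².

Solve |R(x)|<1 on ℝ⁻.
x=-0.93: |R|=0.5025
R=1: x+1/2x²=0 ⇒ x=−2=-2.0000; min R=1−1/(4·1/2)=0.5000>−1
Confirm numerically:
  x=-1.773: |R|=0.79876 <1
  x=-1.185: |R|=0.51711 <1
  x=-0.944: |R|=0.50157 <1
  x=-2.262: |R|=1.29632 >1
  x=-2.261: |R|=1.29506 >1
Interval (-2.0000, 0).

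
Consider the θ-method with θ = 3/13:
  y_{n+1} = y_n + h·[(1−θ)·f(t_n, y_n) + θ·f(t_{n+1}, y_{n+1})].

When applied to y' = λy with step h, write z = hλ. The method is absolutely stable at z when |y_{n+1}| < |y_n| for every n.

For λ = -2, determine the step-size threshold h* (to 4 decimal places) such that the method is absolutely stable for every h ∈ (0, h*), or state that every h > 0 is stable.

(-3.7143,0); λ=-2 ⇒ h* = (26/7)/2 = 1.8571.

Test eqn y'=λy, z=hλ:
  y_{n+1} = y_n + z·[10/13·y_n + 3/13·y_{n+1}] ⇒ (1 − 3/13z)y_{n+1} = (1 + 10/13z)y_n
  so R(z) = (1 + 10/13z)/(1 − 3/13z).

Need |R(x)|<1, x<0.
x=-0.67: |R|=0.4197
R=−1: 1+10/13x = −1+3/13x ⇒ -7/13x=2 ⇒ x=2/(-7/13)=-3.7143
Confirm numerically:
  x=-3.205: |R|=0.84236 <1
  x=-2.326: |R|=0.51356 <1
  x=-1.939: |R|=0.33959 <1
  x=-4.162: |R|=1.12297 >1
  x=-3.748: |R|=1.00973 >1
So |R|<1 on (-3.7143, 0).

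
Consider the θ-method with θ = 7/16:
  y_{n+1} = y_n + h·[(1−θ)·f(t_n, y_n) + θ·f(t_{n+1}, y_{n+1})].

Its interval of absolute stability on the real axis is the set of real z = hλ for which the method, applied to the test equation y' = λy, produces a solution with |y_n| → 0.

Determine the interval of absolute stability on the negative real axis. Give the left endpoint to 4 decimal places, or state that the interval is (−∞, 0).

(-16.0000, 0).

On y'=λy, z=hλ:
  y_{n+1} = y_n + z·[9/16·y_n + 7/16·y_{n+1}] ⇒ (1 − 7/16z)y_{n+1} = (1 + 9/16z)y_n
  so R(z) = (1 + 9/16z)/(1 − 7/16z).

Solve |R(x)|<1 on ℝ⁻.
x=-0.57: |R|=0.5438
R=−1: 1+9/16x = −1+7/16x ⇒ -1/8x=2 ⇒ x=2/(-1/8)=-16.0000
Confirm numerically:
  x=-14.175: |R|=0.96832 <1
  x=-13.711: |R|=0.95912 <1
  x=-10.728: |R|=0.88425 <1
  x=-8.310: |R|=0.79264 <1
  x=-16.592: |R|=1.00896 >1
  x=-16.213: |R|=1.00329 >1
  x=-16.090: |R|=1.00140 >1
Interval (-16.0000, 0).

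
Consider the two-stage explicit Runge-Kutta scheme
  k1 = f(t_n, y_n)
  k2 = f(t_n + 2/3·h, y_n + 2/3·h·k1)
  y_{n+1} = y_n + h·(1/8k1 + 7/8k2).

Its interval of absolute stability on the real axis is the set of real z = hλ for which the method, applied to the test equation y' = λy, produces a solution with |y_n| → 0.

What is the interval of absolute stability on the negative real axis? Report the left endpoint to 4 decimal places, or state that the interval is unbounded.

Set f=λy, z=hλ:
  k1=λy_n ⇒ h·k1=z·y_n;  k2=λ(1+2/3z)y_n ⇒ h·k2=z(1+2/3z)y_n
  y_{n+1}/y_n = 1 + 1/8z + 7/8z(1+2/3z) = 1 + z + 7/12z²
  Hence R(z) = 1 + z + 7/12z².

Find x<0 with |R(x)|<1.
x=-0.7: |R|=0.5858
R=1: x+7/12x²=0 ⇒ x=−12/7=-1.7143; min R=1−1/(4·7/12)=0.5714>−1
Confirm numerically:
  x=-1.140: |R|=0.61810 <1
  x=-1.115: |R|=0.61021 <1
  x=-0.918: |R|=0.57359 <1
  x=-0.727: |R|=0.58131 <1
  x=-2.212: |R|=1.64222 >1
  x=-2.185: |R|=1.59996 >1
  x=-1.760: |R|=1.04693 >1
Interval (-1.7143, 0).

(-1.7143, 0).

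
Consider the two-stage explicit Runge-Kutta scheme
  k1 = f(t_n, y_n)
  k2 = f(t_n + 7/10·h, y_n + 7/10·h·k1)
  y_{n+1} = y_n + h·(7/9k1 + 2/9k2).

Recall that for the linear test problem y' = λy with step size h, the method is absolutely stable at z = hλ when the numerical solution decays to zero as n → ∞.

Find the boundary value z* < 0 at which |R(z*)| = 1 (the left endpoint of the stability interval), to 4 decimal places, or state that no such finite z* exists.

With y'=λy (z=hλ):
  k1=λy_n ⇒ h·k1=z·y_n;  k2=λ(1+7/10z)y_n ⇒ h·k2=z(1+7/10z)y_n
  y_{n+1}/y_n = 1 + 7/9z + 2/9z(1+7/10z) = 1 + z + 7/45z²
  ⇒ R(z) = 1 + z + 7/45z².

Need |R(x)|<1, x<0.
x=-1.51: |R|=0.1553
R=1: x+7/45x²=0 ⇒ x=−45/7=-6.4286; min R=1−1/(4·7/45)=-0.6071>−1
Confirm numerically:
  x=-4.555: |R|=0.32753 <1
  x=-3.956: |R|=0.52157 <1
  x=-3.726: |R|=0.56641 <1
  x=-3.506: |R|=0.59391 <1
  x=-6.929: |R|=1.53938 >1
  x=-6.687: |R|=1.26882 >1
  x=-6.516: |R|=1.08862 >1
So |R|<1 on (-6.4286, 0).

z* = -6.4286.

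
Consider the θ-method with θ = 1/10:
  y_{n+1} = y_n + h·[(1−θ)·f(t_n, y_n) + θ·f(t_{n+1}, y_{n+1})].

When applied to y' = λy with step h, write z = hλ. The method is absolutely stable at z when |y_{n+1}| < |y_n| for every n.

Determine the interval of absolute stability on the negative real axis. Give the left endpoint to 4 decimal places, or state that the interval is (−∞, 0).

With y'=λy (z=hλ):
  y_{n+1} = y_n + z·[9/10·y_n + 1/10·y_{n+1}] ⇒ (1 − 1/10z)y_{n+1} = (1 + 9/10z)y_n
  Hence R(z) = (1 + 9/10z)/(1 − 1/10z).

Find x<0 with |R(x)|<1.
x=-0.77: |R|=0.2851
R=−1: 1+9/10x = −1+1/10x ⇒ -4/5x=2 ⇒ x=2/(-4/5)=-2.5000
Confirm numerically:
  x=-2.464: |R|=0.97689 <1
  x=-2.373: |R|=0.91789 <1
  x=-1.756: |R|=0.49371 <1
  x=-1.579: |R|=0.36368 <1
  x=-2.987: |R|=1.29999 >1
  x=-2.613: |R|=1.07167 >1
  x=-2.565: |R|=1.04138 >1
Stable set (-2.5000, 0).

(-2.5000, 0).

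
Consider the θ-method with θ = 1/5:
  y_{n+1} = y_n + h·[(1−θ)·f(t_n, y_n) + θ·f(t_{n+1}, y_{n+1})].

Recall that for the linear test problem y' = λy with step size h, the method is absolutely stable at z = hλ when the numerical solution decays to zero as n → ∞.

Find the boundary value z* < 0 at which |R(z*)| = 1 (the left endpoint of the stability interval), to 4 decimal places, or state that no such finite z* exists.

On y'=λy, z=hλ:
  y_{n+1} = y_n + z·[4/5·y_n + 1/5·y_{n+1}] ⇒ (1 − 1/5z)y_{n+1} = (1 + 4/5z)y_n
  Hence R(z) = (1 + 4/5z)/(1 − 1/5z).

Find x<0 with |R(x)|<1.
x=-1.34: |R|=0.0568
R=−1: 1+4/5x = −1+1/5x ⇒ -3/5x=2 ⇒ x=2/(-3/5)=-3.3333
Confirm numerically:
  x=-3.271: |R|=0.97739 <1
  x=-3.227: |R|=0.96123 <1
  x=-2.875: |R|=0.82540 <1
  x=-3.640: |R|=1.10648 >1
  x=-3.478: |R|=1.05119 >1
Stable set (-3.3333, 0).

z* = -3.3333.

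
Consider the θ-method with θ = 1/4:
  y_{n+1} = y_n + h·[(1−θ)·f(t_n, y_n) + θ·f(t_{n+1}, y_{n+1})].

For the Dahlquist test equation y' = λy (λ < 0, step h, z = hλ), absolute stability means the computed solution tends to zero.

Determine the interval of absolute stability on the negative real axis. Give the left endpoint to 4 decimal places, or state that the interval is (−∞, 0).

z∈(-4.0000,0).

With y'=λy (z=hλ):
  y_{n+1} = y_n + z·[3/4·y_n + 1/4·y_{n+1}] ⇒ (1 − 1/4z)y_{n+1} = (1 + 3/4z)y_n
  ⇒ R(z) = (1 + 3/4z)/(1 − 1/4z).

Boundary: |R(x)|=1, x<0.
x=-1.11: |R|=0.1311
R=−1: 1+3/4x = −1+1/4x ⇒ -1/2x=2 ⇒ x=2/(-1/2)=-4.0000
Confirm numerically:
  x=-2.983: |R|=0.70872 <1
  x=-2.301: |R|=0.46072 <1
  x=-1.977: |R|=0.32307 <1
  x=-1.688: |R|=0.18706 <1
  x=-4.105: |R|=1.02591 >1
  x=-4.036: |R|=1.00896 >1
So |R|<1 on (-4.0000, 0).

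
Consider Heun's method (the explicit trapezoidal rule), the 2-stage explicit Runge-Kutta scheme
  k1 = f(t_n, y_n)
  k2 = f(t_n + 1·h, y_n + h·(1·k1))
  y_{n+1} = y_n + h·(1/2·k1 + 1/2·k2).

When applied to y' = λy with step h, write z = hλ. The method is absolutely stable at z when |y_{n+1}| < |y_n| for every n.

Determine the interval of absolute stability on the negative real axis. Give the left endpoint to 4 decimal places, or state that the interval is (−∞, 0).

z∈(-2.0000,0).

Test eqn y'=λy, z=hλ:
  order 2, 2-stage ⇒ R(z)=1+z+z^2/2
  (e.g. R(-0.43)=0.66245, |R|=0.66245)

Boundary: |R(x)|=1, x<0.
x=-0.43: |R|=0.6624
|R(-1.92)|=0.9232 |R(-0.95)|=0.5012 |R(-0.72)|=0.5392
Bisect:
  x_lo=-2.6575 |R|=1.8736  x_hi=-0.2781 |R|=0.7605
  mid=-1.46780 |R|=0.60942 →hi
  mid=-2.06263 |R|=1.06459 →lo
  mid=-1.76521 |R|=0.79278 →hi
  mid=-1.91392 |R|=0.91763 →hi
  mid=-1.98828 |R|=0.98835 →hi
  mid=-2.02545 |R|=1.02578 →lo
  mid=-2.00687 |R|=1.00689 →lo
  mid=-1.99757 |R|=0.99757 →hi
  mid=-2.00222 |R|=1.00222 →lo
  mid=-1.99989 |R|=0.99989 →hi
  ...
  [-2.00004,-1.99989] ⇒ x*=-2.0000
So |R|<1 on (-2.0000, 0).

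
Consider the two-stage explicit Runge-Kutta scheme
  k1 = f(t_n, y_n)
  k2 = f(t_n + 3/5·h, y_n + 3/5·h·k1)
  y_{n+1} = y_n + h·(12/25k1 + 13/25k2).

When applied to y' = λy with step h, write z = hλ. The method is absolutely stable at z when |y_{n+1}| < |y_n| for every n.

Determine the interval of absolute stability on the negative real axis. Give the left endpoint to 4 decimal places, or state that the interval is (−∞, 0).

(-3.2051, 0).

Test eqn y'=λy, z=hλ:
  k1=λy_n ⇒ h·k1=z·y_n;  k2=λ(1+3/5z)y_n ⇒ h·k2=z(1+3/5z)y_n
  y_{n+1}/y_n = 1 + 12/25z + 13/25z(1+3/5z) = 1 + z + 39/125z²
  ⇒ R(z) = 1 + z + 39/125z².

Find x<0 with |R(x)|<1.
x=-0.53: |R|=0.5576
R=1: x+39/125x²=0 ⇒ x=−125/39=-3.2051; min R=1−1/(4·39/125)=0.1987>−1
Confirm numerically:
  x=-2.538: |R|=0.47173 <1
  x=-1.682: |R|=0.20069 <1
  x=-1.633: |R|=0.19901 <1
  x=-1.370: |R|=0.21559 <1
  x=-3.534: |R|=1.36262 >1
  x=-3.477: |R|=1.29493 >1
  x=-3.449: |R|=1.26243 >1
Interval (-3.2051, 0).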